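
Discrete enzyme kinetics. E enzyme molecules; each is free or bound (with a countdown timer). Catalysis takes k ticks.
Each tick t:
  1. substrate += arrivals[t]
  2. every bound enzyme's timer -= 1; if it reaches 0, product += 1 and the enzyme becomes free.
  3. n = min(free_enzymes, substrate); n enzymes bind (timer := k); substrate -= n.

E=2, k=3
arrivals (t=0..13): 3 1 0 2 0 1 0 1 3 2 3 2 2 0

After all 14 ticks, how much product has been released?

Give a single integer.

Answer: 8

Derivation:
t=0: arr=3 -> substrate=1 bound=2 product=0
t=1: arr=1 -> substrate=2 bound=2 product=0
t=2: arr=0 -> substrate=2 bound=2 product=0
t=3: arr=2 -> substrate=2 bound=2 product=2
t=4: arr=0 -> substrate=2 bound=2 product=2
t=5: arr=1 -> substrate=3 bound=2 product=2
t=6: arr=0 -> substrate=1 bound=2 product=4
t=7: arr=1 -> substrate=2 bound=2 product=4
t=8: arr=3 -> substrate=5 bound=2 product=4
t=9: arr=2 -> substrate=5 bound=2 product=6
t=10: arr=3 -> substrate=8 bound=2 product=6
t=11: arr=2 -> substrate=10 bound=2 product=6
t=12: arr=2 -> substrate=10 bound=2 product=8
t=13: arr=0 -> substrate=10 bound=2 product=8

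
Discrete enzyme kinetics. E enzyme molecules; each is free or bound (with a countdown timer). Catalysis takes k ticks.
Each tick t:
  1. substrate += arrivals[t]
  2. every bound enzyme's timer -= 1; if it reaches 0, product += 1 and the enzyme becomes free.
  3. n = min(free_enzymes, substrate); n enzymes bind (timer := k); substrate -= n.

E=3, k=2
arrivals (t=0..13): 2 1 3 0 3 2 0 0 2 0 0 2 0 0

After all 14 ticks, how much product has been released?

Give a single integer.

t=0: arr=2 -> substrate=0 bound=2 product=0
t=1: arr=1 -> substrate=0 bound=3 product=0
t=2: arr=3 -> substrate=1 bound=3 product=2
t=3: arr=0 -> substrate=0 bound=3 product=3
t=4: arr=3 -> substrate=1 bound=3 product=5
t=5: arr=2 -> substrate=2 bound=3 product=6
t=6: arr=0 -> substrate=0 bound=3 product=8
t=7: arr=0 -> substrate=0 bound=2 product=9
t=8: arr=2 -> substrate=0 bound=2 product=11
t=9: arr=0 -> substrate=0 bound=2 product=11
t=10: arr=0 -> substrate=0 bound=0 product=13
t=11: arr=2 -> substrate=0 bound=2 product=13
t=12: arr=0 -> substrate=0 bound=2 product=13
t=13: arr=0 -> substrate=0 bound=0 product=15

Answer: 15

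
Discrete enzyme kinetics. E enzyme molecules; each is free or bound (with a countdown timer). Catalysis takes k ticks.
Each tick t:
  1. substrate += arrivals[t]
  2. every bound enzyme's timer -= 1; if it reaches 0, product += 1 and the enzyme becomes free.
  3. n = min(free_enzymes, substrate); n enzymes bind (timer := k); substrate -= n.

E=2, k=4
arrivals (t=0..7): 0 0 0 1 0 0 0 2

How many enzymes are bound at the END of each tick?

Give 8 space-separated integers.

Answer: 0 0 0 1 1 1 1 2

Derivation:
t=0: arr=0 -> substrate=0 bound=0 product=0
t=1: arr=0 -> substrate=0 bound=0 product=0
t=2: arr=0 -> substrate=0 bound=0 product=0
t=3: arr=1 -> substrate=0 bound=1 product=0
t=4: arr=0 -> substrate=0 bound=1 product=0
t=5: arr=0 -> substrate=0 bound=1 product=0
t=6: arr=0 -> substrate=0 bound=1 product=0
t=7: arr=2 -> substrate=0 bound=2 product=1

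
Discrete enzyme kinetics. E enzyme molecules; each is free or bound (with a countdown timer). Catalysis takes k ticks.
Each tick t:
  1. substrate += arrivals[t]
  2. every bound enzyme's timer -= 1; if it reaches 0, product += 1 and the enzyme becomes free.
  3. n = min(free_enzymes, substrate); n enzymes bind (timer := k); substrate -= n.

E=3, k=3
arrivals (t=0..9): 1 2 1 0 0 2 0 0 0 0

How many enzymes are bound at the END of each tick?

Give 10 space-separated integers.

Answer: 1 3 3 3 1 3 2 2 0 0

Derivation:
t=0: arr=1 -> substrate=0 bound=1 product=0
t=1: arr=2 -> substrate=0 bound=3 product=0
t=2: arr=1 -> substrate=1 bound=3 product=0
t=3: arr=0 -> substrate=0 bound=3 product=1
t=4: arr=0 -> substrate=0 bound=1 product=3
t=5: arr=2 -> substrate=0 bound=3 product=3
t=6: arr=0 -> substrate=0 bound=2 product=4
t=7: arr=0 -> substrate=0 bound=2 product=4
t=8: arr=0 -> substrate=0 bound=0 product=6
t=9: arr=0 -> substrate=0 bound=0 product=6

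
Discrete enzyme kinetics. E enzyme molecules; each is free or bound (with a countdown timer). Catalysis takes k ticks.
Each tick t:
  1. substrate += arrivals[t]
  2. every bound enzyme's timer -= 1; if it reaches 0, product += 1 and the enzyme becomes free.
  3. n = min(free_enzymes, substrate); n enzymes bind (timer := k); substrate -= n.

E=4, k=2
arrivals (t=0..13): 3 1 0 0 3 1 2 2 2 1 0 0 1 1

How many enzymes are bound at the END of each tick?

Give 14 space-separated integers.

Answer: 3 4 1 0 3 4 3 4 4 3 1 0 1 2

Derivation:
t=0: arr=3 -> substrate=0 bound=3 product=0
t=1: arr=1 -> substrate=0 bound=4 product=0
t=2: arr=0 -> substrate=0 bound=1 product=3
t=3: arr=0 -> substrate=0 bound=0 product=4
t=4: arr=3 -> substrate=0 bound=3 product=4
t=5: arr=1 -> substrate=0 bound=4 product=4
t=6: arr=2 -> substrate=0 bound=3 product=7
t=7: arr=2 -> substrate=0 bound=4 product=8
t=8: arr=2 -> substrate=0 bound=4 product=10
t=9: arr=1 -> substrate=0 bound=3 product=12
t=10: arr=0 -> substrate=0 bound=1 product=14
t=11: arr=0 -> substrate=0 bound=0 product=15
t=12: arr=1 -> substrate=0 bound=1 product=15
t=13: arr=1 -> substrate=0 bound=2 product=15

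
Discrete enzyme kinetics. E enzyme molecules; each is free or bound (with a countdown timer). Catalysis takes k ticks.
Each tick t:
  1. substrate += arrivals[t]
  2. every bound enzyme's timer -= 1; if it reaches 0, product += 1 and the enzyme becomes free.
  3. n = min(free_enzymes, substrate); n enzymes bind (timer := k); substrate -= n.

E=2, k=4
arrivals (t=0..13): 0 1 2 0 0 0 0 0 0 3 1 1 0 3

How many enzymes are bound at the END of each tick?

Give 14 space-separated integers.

Answer: 0 1 2 2 2 2 1 1 1 2 2 2 2 2

Derivation:
t=0: arr=0 -> substrate=0 bound=0 product=0
t=1: arr=1 -> substrate=0 bound=1 product=0
t=2: arr=2 -> substrate=1 bound=2 product=0
t=3: arr=0 -> substrate=1 bound=2 product=0
t=4: arr=0 -> substrate=1 bound=2 product=0
t=5: arr=0 -> substrate=0 bound=2 product=1
t=6: arr=0 -> substrate=0 bound=1 product=2
t=7: arr=0 -> substrate=0 bound=1 product=2
t=8: arr=0 -> substrate=0 bound=1 product=2
t=9: arr=3 -> substrate=1 bound=2 product=3
t=10: arr=1 -> substrate=2 bound=2 product=3
t=11: arr=1 -> substrate=3 bound=2 product=3
t=12: arr=0 -> substrate=3 bound=2 product=3
t=13: arr=3 -> substrate=4 bound=2 product=5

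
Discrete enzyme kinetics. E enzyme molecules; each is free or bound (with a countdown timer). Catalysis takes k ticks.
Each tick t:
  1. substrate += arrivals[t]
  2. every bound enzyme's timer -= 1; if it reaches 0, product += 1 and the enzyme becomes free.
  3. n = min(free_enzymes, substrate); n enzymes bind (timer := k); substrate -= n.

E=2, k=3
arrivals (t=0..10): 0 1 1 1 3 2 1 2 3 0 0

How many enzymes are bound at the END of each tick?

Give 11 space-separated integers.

t=0: arr=0 -> substrate=0 bound=0 product=0
t=1: arr=1 -> substrate=0 bound=1 product=0
t=2: arr=1 -> substrate=0 bound=2 product=0
t=3: arr=1 -> substrate=1 bound=2 product=0
t=4: arr=3 -> substrate=3 bound=2 product=1
t=5: arr=2 -> substrate=4 bound=2 product=2
t=6: arr=1 -> substrate=5 bound=2 product=2
t=7: arr=2 -> substrate=6 bound=2 product=3
t=8: arr=3 -> substrate=8 bound=2 product=4
t=9: arr=0 -> substrate=8 bound=2 product=4
t=10: arr=0 -> substrate=7 bound=2 product=5

Answer: 0 1 2 2 2 2 2 2 2 2 2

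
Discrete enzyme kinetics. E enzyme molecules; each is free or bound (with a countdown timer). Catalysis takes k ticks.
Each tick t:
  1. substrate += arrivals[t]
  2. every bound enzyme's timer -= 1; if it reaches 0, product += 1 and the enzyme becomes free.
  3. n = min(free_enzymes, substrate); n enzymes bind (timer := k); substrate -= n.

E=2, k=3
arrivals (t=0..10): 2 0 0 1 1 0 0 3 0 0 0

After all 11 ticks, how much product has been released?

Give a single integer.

t=0: arr=2 -> substrate=0 bound=2 product=0
t=1: arr=0 -> substrate=0 bound=2 product=0
t=2: arr=0 -> substrate=0 bound=2 product=0
t=3: arr=1 -> substrate=0 bound=1 product=2
t=4: arr=1 -> substrate=0 bound=2 product=2
t=5: arr=0 -> substrate=0 bound=2 product=2
t=6: arr=0 -> substrate=0 bound=1 product=3
t=7: arr=3 -> substrate=1 bound=2 product=4
t=8: arr=0 -> substrate=1 bound=2 product=4
t=9: arr=0 -> substrate=1 bound=2 product=4
t=10: arr=0 -> substrate=0 bound=1 product=6

Answer: 6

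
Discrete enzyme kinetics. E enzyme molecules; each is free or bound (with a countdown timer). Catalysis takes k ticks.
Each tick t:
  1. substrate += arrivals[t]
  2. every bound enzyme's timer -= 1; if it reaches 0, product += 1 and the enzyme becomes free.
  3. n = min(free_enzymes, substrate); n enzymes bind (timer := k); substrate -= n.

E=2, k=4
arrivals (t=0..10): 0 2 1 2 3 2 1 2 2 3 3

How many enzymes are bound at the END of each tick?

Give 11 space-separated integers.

Answer: 0 2 2 2 2 2 2 2 2 2 2

Derivation:
t=0: arr=0 -> substrate=0 bound=0 product=0
t=1: arr=2 -> substrate=0 bound=2 product=0
t=2: arr=1 -> substrate=1 bound=2 product=0
t=3: arr=2 -> substrate=3 bound=2 product=0
t=4: arr=3 -> substrate=6 bound=2 product=0
t=5: arr=2 -> substrate=6 bound=2 product=2
t=6: arr=1 -> substrate=7 bound=2 product=2
t=7: arr=2 -> substrate=9 bound=2 product=2
t=8: arr=2 -> substrate=11 bound=2 product=2
t=9: arr=3 -> substrate=12 bound=2 product=4
t=10: arr=3 -> substrate=15 bound=2 product=4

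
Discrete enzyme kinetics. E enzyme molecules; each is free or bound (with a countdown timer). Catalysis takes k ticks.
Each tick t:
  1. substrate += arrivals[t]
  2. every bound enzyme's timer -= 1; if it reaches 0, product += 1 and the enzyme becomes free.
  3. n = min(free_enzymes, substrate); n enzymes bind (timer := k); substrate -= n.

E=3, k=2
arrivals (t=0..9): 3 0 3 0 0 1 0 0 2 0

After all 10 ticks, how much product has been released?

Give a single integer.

t=0: arr=3 -> substrate=0 bound=3 product=0
t=1: arr=0 -> substrate=0 bound=3 product=0
t=2: arr=3 -> substrate=0 bound=3 product=3
t=3: arr=0 -> substrate=0 bound=3 product=3
t=4: arr=0 -> substrate=0 bound=0 product=6
t=5: arr=1 -> substrate=0 bound=1 product=6
t=6: arr=0 -> substrate=0 bound=1 product=6
t=7: arr=0 -> substrate=0 bound=0 product=7
t=8: arr=2 -> substrate=0 bound=2 product=7
t=9: arr=0 -> substrate=0 bound=2 product=7

Answer: 7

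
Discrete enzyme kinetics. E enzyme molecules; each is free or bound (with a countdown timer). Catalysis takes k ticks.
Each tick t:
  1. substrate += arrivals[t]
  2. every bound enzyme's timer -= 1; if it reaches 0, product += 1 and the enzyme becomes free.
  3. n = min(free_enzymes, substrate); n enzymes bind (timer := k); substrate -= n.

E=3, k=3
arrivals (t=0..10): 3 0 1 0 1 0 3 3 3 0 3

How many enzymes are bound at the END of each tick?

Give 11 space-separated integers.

t=0: arr=3 -> substrate=0 bound=3 product=0
t=1: arr=0 -> substrate=0 bound=3 product=0
t=2: arr=1 -> substrate=1 bound=3 product=0
t=3: arr=0 -> substrate=0 bound=1 product=3
t=4: arr=1 -> substrate=0 bound=2 product=3
t=5: arr=0 -> substrate=0 bound=2 product=3
t=6: arr=3 -> substrate=1 bound=3 product=4
t=7: arr=3 -> substrate=3 bound=3 product=5
t=8: arr=3 -> substrate=6 bound=3 product=5
t=9: arr=0 -> substrate=4 bound=3 product=7
t=10: arr=3 -> substrate=6 bound=3 product=8

Answer: 3 3 3 1 2 2 3 3 3 3 3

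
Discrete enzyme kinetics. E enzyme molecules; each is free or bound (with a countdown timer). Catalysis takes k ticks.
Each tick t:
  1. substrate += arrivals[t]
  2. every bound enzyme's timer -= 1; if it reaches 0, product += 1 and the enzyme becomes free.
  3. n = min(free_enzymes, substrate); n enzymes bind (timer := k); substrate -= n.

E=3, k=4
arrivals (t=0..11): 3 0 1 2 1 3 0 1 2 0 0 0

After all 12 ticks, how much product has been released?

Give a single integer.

Answer: 6

Derivation:
t=0: arr=3 -> substrate=0 bound=3 product=0
t=1: arr=0 -> substrate=0 bound=3 product=0
t=2: arr=1 -> substrate=1 bound=3 product=0
t=3: arr=2 -> substrate=3 bound=3 product=0
t=4: arr=1 -> substrate=1 bound=3 product=3
t=5: arr=3 -> substrate=4 bound=3 product=3
t=6: arr=0 -> substrate=4 bound=3 product=3
t=7: arr=1 -> substrate=5 bound=3 product=3
t=8: arr=2 -> substrate=4 bound=3 product=6
t=9: arr=0 -> substrate=4 bound=3 product=6
t=10: arr=0 -> substrate=4 bound=3 product=6
t=11: arr=0 -> substrate=4 bound=3 product=6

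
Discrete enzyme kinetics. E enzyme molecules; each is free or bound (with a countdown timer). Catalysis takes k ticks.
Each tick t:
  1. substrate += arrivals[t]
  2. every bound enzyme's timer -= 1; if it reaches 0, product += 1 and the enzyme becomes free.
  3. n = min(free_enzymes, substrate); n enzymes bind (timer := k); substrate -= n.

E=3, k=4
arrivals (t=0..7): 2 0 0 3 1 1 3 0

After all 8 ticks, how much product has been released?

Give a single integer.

Answer: 3

Derivation:
t=0: arr=2 -> substrate=0 bound=2 product=0
t=1: arr=0 -> substrate=0 bound=2 product=0
t=2: arr=0 -> substrate=0 bound=2 product=0
t=3: arr=3 -> substrate=2 bound=3 product=0
t=4: arr=1 -> substrate=1 bound=3 product=2
t=5: arr=1 -> substrate=2 bound=3 product=2
t=6: arr=3 -> substrate=5 bound=3 product=2
t=7: arr=0 -> substrate=4 bound=3 product=3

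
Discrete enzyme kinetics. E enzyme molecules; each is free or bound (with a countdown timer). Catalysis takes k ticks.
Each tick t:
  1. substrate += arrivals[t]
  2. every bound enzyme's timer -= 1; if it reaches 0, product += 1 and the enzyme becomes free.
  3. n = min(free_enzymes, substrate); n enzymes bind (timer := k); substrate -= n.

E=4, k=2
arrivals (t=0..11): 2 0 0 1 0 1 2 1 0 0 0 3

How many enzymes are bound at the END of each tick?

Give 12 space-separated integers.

t=0: arr=2 -> substrate=0 bound=2 product=0
t=1: arr=0 -> substrate=0 bound=2 product=0
t=2: arr=0 -> substrate=0 bound=0 product=2
t=3: arr=1 -> substrate=0 bound=1 product=2
t=4: arr=0 -> substrate=0 bound=1 product=2
t=5: arr=1 -> substrate=0 bound=1 product=3
t=6: arr=2 -> substrate=0 bound=3 product=3
t=7: arr=1 -> substrate=0 bound=3 product=4
t=8: arr=0 -> substrate=0 bound=1 product=6
t=9: arr=0 -> substrate=0 bound=0 product=7
t=10: arr=0 -> substrate=0 bound=0 product=7
t=11: arr=3 -> substrate=0 bound=3 product=7

Answer: 2 2 0 1 1 1 3 3 1 0 0 3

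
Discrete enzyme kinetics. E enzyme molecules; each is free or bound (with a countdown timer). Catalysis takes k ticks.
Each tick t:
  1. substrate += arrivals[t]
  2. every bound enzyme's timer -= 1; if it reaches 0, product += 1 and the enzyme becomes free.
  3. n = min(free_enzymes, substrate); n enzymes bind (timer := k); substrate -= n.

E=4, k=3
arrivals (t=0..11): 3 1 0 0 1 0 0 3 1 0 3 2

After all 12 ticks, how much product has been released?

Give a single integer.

t=0: arr=3 -> substrate=0 bound=3 product=0
t=1: arr=1 -> substrate=0 bound=4 product=0
t=2: arr=0 -> substrate=0 bound=4 product=0
t=3: arr=0 -> substrate=0 bound=1 product=3
t=4: arr=1 -> substrate=0 bound=1 product=4
t=5: arr=0 -> substrate=0 bound=1 product=4
t=6: arr=0 -> substrate=0 bound=1 product=4
t=7: arr=3 -> substrate=0 bound=3 product=5
t=8: arr=1 -> substrate=0 bound=4 product=5
t=9: arr=0 -> substrate=0 bound=4 product=5
t=10: arr=3 -> substrate=0 bound=4 product=8
t=11: arr=2 -> substrate=1 bound=4 product=9

Answer: 9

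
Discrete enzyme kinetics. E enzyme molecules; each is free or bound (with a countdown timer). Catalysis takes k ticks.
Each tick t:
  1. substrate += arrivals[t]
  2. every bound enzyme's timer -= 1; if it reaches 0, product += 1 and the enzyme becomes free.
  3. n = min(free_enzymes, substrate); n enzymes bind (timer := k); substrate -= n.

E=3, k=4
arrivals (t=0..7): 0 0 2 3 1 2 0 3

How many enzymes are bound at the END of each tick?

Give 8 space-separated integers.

t=0: arr=0 -> substrate=0 bound=0 product=0
t=1: arr=0 -> substrate=0 bound=0 product=0
t=2: arr=2 -> substrate=0 bound=2 product=0
t=3: arr=3 -> substrate=2 bound=3 product=0
t=4: arr=1 -> substrate=3 bound=3 product=0
t=5: arr=2 -> substrate=5 bound=3 product=0
t=6: arr=0 -> substrate=3 bound=3 product=2
t=7: arr=3 -> substrate=5 bound=3 product=3

Answer: 0 0 2 3 3 3 3 3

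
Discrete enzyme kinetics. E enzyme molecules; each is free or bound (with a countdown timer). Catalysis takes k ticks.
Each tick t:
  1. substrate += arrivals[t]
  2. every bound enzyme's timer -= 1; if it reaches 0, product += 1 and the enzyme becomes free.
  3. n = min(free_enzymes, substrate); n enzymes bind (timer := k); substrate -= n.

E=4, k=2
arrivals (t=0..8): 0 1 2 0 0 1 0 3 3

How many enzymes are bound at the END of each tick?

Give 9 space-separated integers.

Answer: 0 1 3 2 0 1 1 3 4

Derivation:
t=0: arr=0 -> substrate=0 bound=0 product=0
t=1: arr=1 -> substrate=0 bound=1 product=0
t=2: arr=2 -> substrate=0 bound=3 product=0
t=3: arr=0 -> substrate=0 bound=2 product=1
t=4: arr=0 -> substrate=0 bound=0 product=3
t=5: arr=1 -> substrate=0 bound=1 product=3
t=6: arr=0 -> substrate=0 bound=1 product=3
t=7: arr=3 -> substrate=0 bound=3 product=4
t=8: arr=3 -> substrate=2 bound=4 product=4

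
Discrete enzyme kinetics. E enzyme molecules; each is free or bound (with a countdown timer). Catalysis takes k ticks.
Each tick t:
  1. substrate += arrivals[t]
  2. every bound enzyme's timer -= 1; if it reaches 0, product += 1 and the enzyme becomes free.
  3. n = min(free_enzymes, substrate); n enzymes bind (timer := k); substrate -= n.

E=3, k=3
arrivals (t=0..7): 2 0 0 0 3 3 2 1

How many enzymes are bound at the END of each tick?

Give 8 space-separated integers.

Answer: 2 2 2 0 3 3 3 3

Derivation:
t=0: arr=2 -> substrate=0 bound=2 product=0
t=1: arr=0 -> substrate=0 bound=2 product=0
t=2: arr=0 -> substrate=0 bound=2 product=0
t=3: arr=0 -> substrate=0 bound=0 product=2
t=4: arr=3 -> substrate=0 bound=3 product=2
t=5: arr=3 -> substrate=3 bound=3 product=2
t=6: arr=2 -> substrate=5 bound=3 product=2
t=7: arr=1 -> substrate=3 bound=3 product=5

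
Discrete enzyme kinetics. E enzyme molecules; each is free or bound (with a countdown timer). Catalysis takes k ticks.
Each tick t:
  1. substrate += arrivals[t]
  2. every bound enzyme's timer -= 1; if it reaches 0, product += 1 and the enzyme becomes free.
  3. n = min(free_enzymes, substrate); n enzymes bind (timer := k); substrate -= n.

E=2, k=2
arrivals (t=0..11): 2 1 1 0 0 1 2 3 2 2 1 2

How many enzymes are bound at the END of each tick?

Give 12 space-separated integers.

t=0: arr=2 -> substrate=0 bound=2 product=0
t=1: arr=1 -> substrate=1 bound=2 product=0
t=2: arr=1 -> substrate=0 bound=2 product=2
t=3: arr=0 -> substrate=0 bound=2 product=2
t=4: arr=0 -> substrate=0 bound=0 product=4
t=5: arr=1 -> substrate=0 bound=1 product=4
t=6: arr=2 -> substrate=1 bound=2 product=4
t=7: arr=3 -> substrate=3 bound=2 product=5
t=8: arr=2 -> substrate=4 bound=2 product=6
t=9: arr=2 -> substrate=5 bound=2 product=7
t=10: arr=1 -> substrate=5 bound=2 product=8
t=11: arr=2 -> substrate=6 bound=2 product=9

Answer: 2 2 2 2 0 1 2 2 2 2 2 2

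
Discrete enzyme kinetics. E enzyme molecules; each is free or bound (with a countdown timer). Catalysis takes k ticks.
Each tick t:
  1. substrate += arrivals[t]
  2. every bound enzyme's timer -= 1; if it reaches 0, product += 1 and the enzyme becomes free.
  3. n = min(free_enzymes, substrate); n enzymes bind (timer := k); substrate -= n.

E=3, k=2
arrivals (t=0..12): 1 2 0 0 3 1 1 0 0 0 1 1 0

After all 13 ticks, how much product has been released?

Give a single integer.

Answer: 9

Derivation:
t=0: arr=1 -> substrate=0 bound=1 product=0
t=1: arr=2 -> substrate=0 bound=3 product=0
t=2: arr=0 -> substrate=0 bound=2 product=1
t=3: arr=0 -> substrate=0 bound=0 product=3
t=4: arr=3 -> substrate=0 bound=3 product=3
t=5: arr=1 -> substrate=1 bound=3 product=3
t=6: arr=1 -> substrate=0 bound=2 product=6
t=7: arr=0 -> substrate=0 bound=2 product=6
t=8: arr=0 -> substrate=0 bound=0 product=8
t=9: arr=0 -> substrate=0 bound=0 product=8
t=10: arr=1 -> substrate=0 bound=1 product=8
t=11: arr=1 -> substrate=0 bound=2 product=8
t=12: arr=0 -> substrate=0 bound=1 product=9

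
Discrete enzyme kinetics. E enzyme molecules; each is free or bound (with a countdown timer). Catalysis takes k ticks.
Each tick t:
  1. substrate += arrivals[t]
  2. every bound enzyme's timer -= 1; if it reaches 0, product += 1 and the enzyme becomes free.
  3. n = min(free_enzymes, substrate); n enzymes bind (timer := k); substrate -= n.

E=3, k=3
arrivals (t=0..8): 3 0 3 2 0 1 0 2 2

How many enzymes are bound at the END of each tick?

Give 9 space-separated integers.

Answer: 3 3 3 3 3 3 3 3 3

Derivation:
t=0: arr=3 -> substrate=0 bound=3 product=0
t=1: arr=0 -> substrate=0 bound=3 product=0
t=2: arr=3 -> substrate=3 bound=3 product=0
t=3: arr=2 -> substrate=2 bound=3 product=3
t=4: arr=0 -> substrate=2 bound=3 product=3
t=5: arr=1 -> substrate=3 bound=3 product=3
t=6: arr=0 -> substrate=0 bound=3 product=6
t=7: arr=2 -> substrate=2 bound=3 product=6
t=8: arr=2 -> substrate=4 bound=3 product=6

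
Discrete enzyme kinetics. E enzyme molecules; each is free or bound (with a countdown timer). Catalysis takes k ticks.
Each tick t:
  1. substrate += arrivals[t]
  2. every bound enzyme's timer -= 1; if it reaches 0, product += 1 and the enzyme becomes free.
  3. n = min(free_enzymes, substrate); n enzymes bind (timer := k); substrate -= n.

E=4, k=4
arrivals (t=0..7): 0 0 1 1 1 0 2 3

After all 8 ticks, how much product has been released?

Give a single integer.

Answer: 2

Derivation:
t=0: arr=0 -> substrate=0 bound=0 product=0
t=1: arr=0 -> substrate=0 bound=0 product=0
t=2: arr=1 -> substrate=0 bound=1 product=0
t=3: arr=1 -> substrate=0 bound=2 product=0
t=4: arr=1 -> substrate=0 bound=3 product=0
t=5: arr=0 -> substrate=0 bound=3 product=0
t=6: arr=2 -> substrate=0 bound=4 product=1
t=7: arr=3 -> substrate=2 bound=4 product=2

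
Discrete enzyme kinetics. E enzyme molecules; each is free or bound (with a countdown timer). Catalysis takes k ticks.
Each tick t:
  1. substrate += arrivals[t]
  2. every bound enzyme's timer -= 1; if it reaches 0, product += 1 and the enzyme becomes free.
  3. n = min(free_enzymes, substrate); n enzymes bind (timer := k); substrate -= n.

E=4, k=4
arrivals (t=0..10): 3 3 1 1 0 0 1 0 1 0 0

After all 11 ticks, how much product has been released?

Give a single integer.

t=0: arr=3 -> substrate=0 bound=3 product=0
t=1: arr=3 -> substrate=2 bound=4 product=0
t=2: arr=1 -> substrate=3 bound=4 product=0
t=3: arr=1 -> substrate=4 bound=4 product=0
t=4: arr=0 -> substrate=1 bound=4 product=3
t=5: arr=0 -> substrate=0 bound=4 product=4
t=6: arr=1 -> substrate=1 bound=4 product=4
t=7: arr=0 -> substrate=1 bound=4 product=4
t=8: arr=1 -> substrate=0 bound=3 product=7
t=9: arr=0 -> substrate=0 bound=2 product=8
t=10: arr=0 -> substrate=0 bound=2 product=8

Answer: 8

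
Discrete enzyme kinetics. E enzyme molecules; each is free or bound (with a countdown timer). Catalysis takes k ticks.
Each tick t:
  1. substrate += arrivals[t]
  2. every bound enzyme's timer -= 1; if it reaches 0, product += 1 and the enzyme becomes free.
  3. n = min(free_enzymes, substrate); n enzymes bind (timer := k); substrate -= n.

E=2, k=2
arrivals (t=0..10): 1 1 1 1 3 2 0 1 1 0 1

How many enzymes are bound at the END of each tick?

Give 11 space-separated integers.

Answer: 1 2 2 2 2 2 2 2 2 2 2

Derivation:
t=0: arr=1 -> substrate=0 bound=1 product=0
t=1: arr=1 -> substrate=0 bound=2 product=0
t=2: arr=1 -> substrate=0 bound=2 product=1
t=3: arr=1 -> substrate=0 bound=2 product=2
t=4: arr=3 -> substrate=2 bound=2 product=3
t=5: arr=2 -> substrate=3 bound=2 product=4
t=6: arr=0 -> substrate=2 bound=2 product=5
t=7: arr=1 -> substrate=2 bound=2 product=6
t=8: arr=1 -> substrate=2 bound=2 product=7
t=9: arr=0 -> substrate=1 bound=2 product=8
t=10: arr=1 -> substrate=1 bound=2 product=9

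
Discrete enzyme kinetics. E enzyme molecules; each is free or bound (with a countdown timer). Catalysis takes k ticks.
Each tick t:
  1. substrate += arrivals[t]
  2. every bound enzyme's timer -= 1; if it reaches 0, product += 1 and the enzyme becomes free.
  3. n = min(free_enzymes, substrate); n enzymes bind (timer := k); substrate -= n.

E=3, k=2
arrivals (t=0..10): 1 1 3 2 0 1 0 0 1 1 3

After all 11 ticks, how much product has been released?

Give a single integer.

t=0: arr=1 -> substrate=0 bound=1 product=0
t=1: arr=1 -> substrate=0 bound=2 product=0
t=2: arr=3 -> substrate=1 bound=3 product=1
t=3: arr=2 -> substrate=2 bound=3 product=2
t=4: arr=0 -> substrate=0 bound=3 product=4
t=5: arr=1 -> substrate=0 bound=3 product=5
t=6: arr=0 -> substrate=0 bound=1 product=7
t=7: arr=0 -> substrate=0 bound=0 product=8
t=8: arr=1 -> substrate=0 bound=1 product=8
t=9: arr=1 -> substrate=0 bound=2 product=8
t=10: arr=3 -> substrate=1 bound=3 product=9

Answer: 9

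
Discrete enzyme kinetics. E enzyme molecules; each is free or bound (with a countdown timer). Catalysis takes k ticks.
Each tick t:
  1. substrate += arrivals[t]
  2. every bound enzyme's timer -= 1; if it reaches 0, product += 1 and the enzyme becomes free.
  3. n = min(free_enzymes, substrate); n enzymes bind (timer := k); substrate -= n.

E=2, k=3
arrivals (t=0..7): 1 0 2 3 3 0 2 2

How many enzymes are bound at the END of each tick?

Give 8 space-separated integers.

t=0: arr=1 -> substrate=0 bound=1 product=0
t=1: arr=0 -> substrate=0 bound=1 product=0
t=2: arr=2 -> substrate=1 bound=2 product=0
t=3: arr=3 -> substrate=3 bound=2 product=1
t=4: arr=3 -> substrate=6 bound=2 product=1
t=5: arr=0 -> substrate=5 bound=2 product=2
t=6: arr=2 -> substrate=6 bound=2 product=3
t=7: arr=2 -> substrate=8 bound=2 product=3

Answer: 1 1 2 2 2 2 2 2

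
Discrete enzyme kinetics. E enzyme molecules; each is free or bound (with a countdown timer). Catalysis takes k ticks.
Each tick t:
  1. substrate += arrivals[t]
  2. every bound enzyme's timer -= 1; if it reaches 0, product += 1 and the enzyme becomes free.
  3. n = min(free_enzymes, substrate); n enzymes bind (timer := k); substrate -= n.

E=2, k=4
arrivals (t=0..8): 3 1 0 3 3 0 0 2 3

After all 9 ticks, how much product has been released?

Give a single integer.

Answer: 4

Derivation:
t=0: arr=3 -> substrate=1 bound=2 product=0
t=1: arr=1 -> substrate=2 bound=2 product=0
t=2: arr=0 -> substrate=2 bound=2 product=0
t=3: arr=3 -> substrate=5 bound=2 product=0
t=4: arr=3 -> substrate=6 bound=2 product=2
t=5: arr=0 -> substrate=6 bound=2 product=2
t=6: arr=0 -> substrate=6 bound=2 product=2
t=7: arr=2 -> substrate=8 bound=2 product=2
t=8: arr=3 -> substrate=9 bound=2 product=4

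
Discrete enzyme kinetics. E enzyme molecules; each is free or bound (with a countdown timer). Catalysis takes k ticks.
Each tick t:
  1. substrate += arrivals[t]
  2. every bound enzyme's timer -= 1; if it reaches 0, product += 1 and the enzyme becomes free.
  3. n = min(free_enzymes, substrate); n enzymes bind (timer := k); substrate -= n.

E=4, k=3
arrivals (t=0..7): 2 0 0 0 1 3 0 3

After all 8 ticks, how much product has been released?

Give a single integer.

t=0: arr=2 -> substrate=0 bound=2 product=0
t=1: arr=0 -> substrate=0 bound=2 product=0
t=2: arr=0 -> substrate=0 bound=2 product=0
t=3: arr=0 -> substrate=0 bound=0 product=2
t=4: arr=1 -> substrate=0 bound=1 product=2
t=5: arr=3 -> substrate=0 bound=4 product=2
t=6: arr=0 -> substrate=0 bound=4 product=2
t=7: arr=3 -> substrate=2 bound=4 product=3

Answer: 3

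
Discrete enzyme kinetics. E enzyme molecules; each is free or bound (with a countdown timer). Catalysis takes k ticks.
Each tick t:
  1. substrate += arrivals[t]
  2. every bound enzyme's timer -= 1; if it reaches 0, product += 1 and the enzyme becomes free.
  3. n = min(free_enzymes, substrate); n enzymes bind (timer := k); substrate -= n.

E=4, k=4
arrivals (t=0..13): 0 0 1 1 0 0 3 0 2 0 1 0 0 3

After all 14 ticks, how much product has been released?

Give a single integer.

t=0: arr=0 -> substrate=0 bound=0 product=0
t=1: arr=0 -> substrate=0 bound=0 product=0
t=2: arr=1 -> substrate=0 bound=1 product=0
t=3: arr=1 -> substrate=0 bound=2 product=0
t=4: arr=0 -> substrate=0 bound=2 product=0
t=5: arr=0 -> substrate=0 bound=2 product=0
t=6: arr=3 -> substrate=0 bound=4 product=1
t=7: arr=0 -> substrate=0 bound=3 product=2
t=8: arr=2 -> substrate=1 bound=4 product=2
t=9: arr=0 -> substrate=1 bound=4 product=2
t=10: arr=1 -> substrate=0 bound=3 product=5
t=11: arr=0 -> substrate=0 bound=3 product=5
t=12: arr=0 -> substrate=0 bound=2 product=6
t=13: arr=3 -> substrate=1 bound=4 product=6

Answer: 6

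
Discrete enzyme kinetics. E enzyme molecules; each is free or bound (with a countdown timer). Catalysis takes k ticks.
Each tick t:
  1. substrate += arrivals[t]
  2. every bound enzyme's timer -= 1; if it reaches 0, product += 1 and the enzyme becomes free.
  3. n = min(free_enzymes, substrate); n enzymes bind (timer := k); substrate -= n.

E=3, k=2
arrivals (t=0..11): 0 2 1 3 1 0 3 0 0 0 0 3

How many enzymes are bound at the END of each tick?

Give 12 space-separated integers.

t=0: arr=0 -> substrate=0 bound=0 product=0
t=1: arr=2 -> substrate=0 bound=2 product=0
t=2: arr=1 -> substrate=0 bound=3 product=0
t=3: arr=3 -> substrate=1 bound=3 product=2
t=4: arr=1 -> substrate=1 bound=3 product=3
t=5: arr=0 -> substrate=0 bound=2 product=5
t=6: arr=3 -> substrate=1 bound=3 product=6
t=7: arr=0 -> substrate=0 bound=3 product=7
t=8: arr=0 -> substrate=0 bound=1 product=9
t=9: arr=0 -> substrate=0 bound=0 product=10
t=10: arr=0 -> substrate=0 bound=0 product=10
t=11: arr=3 -> substrate=0 bound=3 product=10

Answer: 0 2 3 3 3 2 3 3 1 0 0 3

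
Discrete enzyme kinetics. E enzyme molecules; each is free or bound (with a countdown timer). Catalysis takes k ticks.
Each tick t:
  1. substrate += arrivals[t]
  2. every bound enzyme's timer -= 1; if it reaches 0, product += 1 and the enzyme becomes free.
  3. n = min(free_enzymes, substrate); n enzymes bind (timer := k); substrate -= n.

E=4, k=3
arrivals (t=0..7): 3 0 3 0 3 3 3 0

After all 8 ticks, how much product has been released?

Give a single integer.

t=0: arr=3 -> substrate=0 bound=3 product=0
t=1: arr=0 -> substrate=0 bound=3 product=0
t=2: arr=3 -> substrate=2 bound=4 product=0
t=3: arr=0 -> substrate=0 bound=3 product=3
t=4: arr=3 -> substrate=2 bound=4 product=3
t=5: arr=3 -> substrate=4 bound=4 product=4
t=6: arr=3 -> substrate=5 bound=4 product=6
t=7: arr=0 -> substrate=4 bound=4 product=7

Answer: 7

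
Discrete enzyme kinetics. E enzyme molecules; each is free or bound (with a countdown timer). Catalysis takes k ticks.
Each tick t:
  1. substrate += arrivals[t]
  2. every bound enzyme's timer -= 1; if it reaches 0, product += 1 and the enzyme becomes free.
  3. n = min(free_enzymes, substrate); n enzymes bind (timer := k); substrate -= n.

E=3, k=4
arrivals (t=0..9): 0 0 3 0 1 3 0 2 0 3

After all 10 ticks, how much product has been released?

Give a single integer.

Answer: 3

Derivation:
t=0: arr=0 -> substrate=0 bound=0 product=0
t=1: arr=0 -> substrate=0 bound=0 product=0
t=2: arr=3 -> substrate=0 bound=3 product=0
t=3: arr=0 -> substrate=0 bound=3 product=0
t=4: arr=1 -> substrate=1 bound=3 product=0
t=5: arr=3 -> substrate=4 bound=3 product=0
t=6: arr=0 -> substrate=1 bound=3 product=3
t=7: arr=2 -> substrate=3 bound=3 product=3
t=8: arr=0 -> substrate=3 bound=3 product=3
t=9: arr=3 -> substrate=6 bound=3 product=3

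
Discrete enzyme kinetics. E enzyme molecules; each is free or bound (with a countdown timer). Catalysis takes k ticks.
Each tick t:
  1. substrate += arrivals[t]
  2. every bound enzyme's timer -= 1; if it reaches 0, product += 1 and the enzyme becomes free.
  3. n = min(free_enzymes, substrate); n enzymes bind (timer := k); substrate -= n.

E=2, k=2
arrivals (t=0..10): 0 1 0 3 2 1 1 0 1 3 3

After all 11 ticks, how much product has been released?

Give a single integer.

t=0: arr=0 -> substrate=0 bound=0 product=0
t=1: arr=1 -> substrate=0 bound=1 product=0
t=2: arr=0 -> substrate=0 bound=1 product=0
t=3: arr=3 -> substrate=1 bound=2 product=1
t=4: arr=2 -> substrate=3 bound=2 product=1
t=5: arr=1 -> substrate=2 bound=2 product=3
t=6: arr=1 -> substrate=3 bound=2 product=3
t=7: arr=0 -> substrate=1 bound=2 product=5
t=8: arr=1 -> substrate=2 bound=2 product=5
t=9: arr=3 -> substrate=3 bound=2 product=7
t=10: arr=3 -> substrate=6 bound=2 product=7

Answer: 7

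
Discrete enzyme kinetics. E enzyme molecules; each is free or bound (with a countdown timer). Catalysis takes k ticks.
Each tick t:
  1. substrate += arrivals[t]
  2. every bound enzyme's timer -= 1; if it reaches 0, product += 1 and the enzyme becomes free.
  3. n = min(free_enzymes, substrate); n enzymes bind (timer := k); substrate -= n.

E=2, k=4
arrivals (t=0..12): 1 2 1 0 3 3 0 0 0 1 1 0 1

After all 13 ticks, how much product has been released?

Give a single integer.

t=0: arr=1 -> substrate=0 bound=1 product=0
t=1: arr=2 -> substrate=1 bound=2 product=0
t=2: arr=1 -> substrate=2 bound=2 product=0
t=3: arr=0 -> substrate=2 bound=2 product=0
t=4: arr=3 -> substrate=4 bound=2 product=1
t=5: arr=3 -> substrate=6 bound=2 product=2
t=6: arr=0 -> substrate=6 bound=2 product=2
t=7: arr=0 -> substrate=6 bound=2 product=2
t=8: arr=0 -> substrate=5 bound=2 product=3
t=9: arr=1 -> substrate=5 bound=2 product=4
t=10: arr=1 -> substrate=6 bound=2 product=4
t=11: arr=0 -> substrate=6 bound=2 product=4
t=12: arr=1 -> substrate=6 bound=2 product=5

Answer: 5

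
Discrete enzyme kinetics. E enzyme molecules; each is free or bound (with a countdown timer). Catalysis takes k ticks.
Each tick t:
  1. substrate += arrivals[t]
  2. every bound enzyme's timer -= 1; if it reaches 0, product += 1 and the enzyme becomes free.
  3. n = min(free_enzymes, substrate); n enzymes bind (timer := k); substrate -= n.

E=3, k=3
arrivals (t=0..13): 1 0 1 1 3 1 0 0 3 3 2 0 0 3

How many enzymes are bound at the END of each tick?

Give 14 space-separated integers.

t=0: arr=1 -> substrate=0 bound=1 product=0
t=1: arr=0 -> substrate=0 bound=1 product=0
t=2: arr=1 -> substrate=0 bound=2 product=0
t=3: arr=1 -> substrate=0 bound=2 product=1
t=4: arr=3 -> substrate=2 bound=3 product=1
t=5: arr=1 -> substrate=2 bound=3 product=2
t=6: arr=0 -> substrate=1 bound=3 product=3
t=7: arr=0 -> substrate=0 bound=3 product=4
t=8: arr=3 -> substrate=2 bound=3 product=5
t=9: arr=3 -> substrate=4 bound=3 product=6
t=10: arr=2 -> substrate=5 bound=3 product=7
t=11: arr=0 -> substrate=4 bound=3 product=8
t=12: arr=0 -> substrate=3 bound=3 product=9
t=13: arr=3 -> substrate=5 bound=3 product=10

Answer: 1 1 2 2 3 3 3 3 3 3 3 3 3 3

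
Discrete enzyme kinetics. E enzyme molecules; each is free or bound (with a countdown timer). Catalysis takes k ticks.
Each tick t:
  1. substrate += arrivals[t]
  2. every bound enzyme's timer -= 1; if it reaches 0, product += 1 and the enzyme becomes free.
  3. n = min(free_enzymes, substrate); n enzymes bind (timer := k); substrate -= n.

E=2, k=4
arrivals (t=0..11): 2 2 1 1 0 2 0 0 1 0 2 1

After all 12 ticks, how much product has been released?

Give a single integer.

Answer: 4

Derivation:
t=0: arr=2 -> substrate=0 bound=2 product=0
t=1: arr=2 -> substrate=2 bound=2 product=0
t=2: arr=1 -> substrate=3 bound=2 product=0
t=3: arr=1 -> substrate=4 bound=2 product=0
t=4: arr=0 -> substrate=2 bound=2 product=2
t=5: arr=2 -> substrate=4 bound=2 product=2
t=6: arr=0 -> substrate=4 bound=2 product=2
t=7: arr=0 -> substrate=4 bound=2 product=2
t=8: arr=1 -> substrate=3 bound=2 product=4
t=9: arr=0 -> substrate=3 bound=2 product=4
t=10: arr=2 -> substrate=5 bound=2 product=4
t=11: arr=1 -> substrate=6 bound=2 product=4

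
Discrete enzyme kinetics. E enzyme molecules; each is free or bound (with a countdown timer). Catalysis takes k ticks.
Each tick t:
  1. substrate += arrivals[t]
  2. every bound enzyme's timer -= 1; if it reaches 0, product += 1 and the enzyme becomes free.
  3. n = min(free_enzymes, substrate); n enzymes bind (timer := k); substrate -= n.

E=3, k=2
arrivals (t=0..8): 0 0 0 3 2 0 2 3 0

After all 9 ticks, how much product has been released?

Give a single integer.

Answer: 6

Derivation:
t=0: arr=0 -> substrate=0 bound=0 product=0
t=1: arr=0 -> substrate=0 bound=0 product=0
t=2: arr=0 -> substrate=0 bound=0 product=0
t=3: arr=3 -> substrate=0 bound=3 product=0
t=4: arr=2 -> substrate=2 bound=3 product=0
t=5: arr=0 -> substrate=0 bound=2 product=3
t=6: arr=2 -> substrate=1 bound=3 product=3
t=7: arr=3 -> substrate=2 bound=3 product=5
t=8: arr=0 -> substrate=1 bound=3 product=6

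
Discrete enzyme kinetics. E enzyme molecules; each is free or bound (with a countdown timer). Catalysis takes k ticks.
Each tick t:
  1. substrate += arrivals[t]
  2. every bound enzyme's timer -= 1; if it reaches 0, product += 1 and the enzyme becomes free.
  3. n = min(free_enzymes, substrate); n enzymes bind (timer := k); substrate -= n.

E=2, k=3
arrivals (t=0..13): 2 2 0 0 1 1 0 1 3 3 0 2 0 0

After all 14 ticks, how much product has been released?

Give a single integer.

Answer: 8

Derivation:
t=0: arr=2 -> substrate=0 bound=2 product=0
t=1: arr=2 -> substrate=2 bound=2 product=0
t=2: arr=0 -> substrate=2 bound=2 product=0
t=3: arr=0 -> substrate=0 bound=2 product=2
t=4: arr=1 -> substrate=1 bound=2 product=2
t=5: arr=1 -> substrate=2 bound=2 product=2
t=6: arr=0 -> substrate=0 bound=2 product=4
t=7: arr=1 -> substrate=1 bound=2 product=4
t=8: arr=3 -> substrate=4 bound=2 product=4
t=9: arr=3 -> substrate=5 bound=2 product=6
t=10: arr=0 -> substrate=5 bound=2 product=6
t=11: arr=2 -> substrate=7 bound=2 product=6
t=12: arr=0 -> substrate=5 bound=2 product=8
t=13: arr=0 -> substrate=5 bound=2 product=8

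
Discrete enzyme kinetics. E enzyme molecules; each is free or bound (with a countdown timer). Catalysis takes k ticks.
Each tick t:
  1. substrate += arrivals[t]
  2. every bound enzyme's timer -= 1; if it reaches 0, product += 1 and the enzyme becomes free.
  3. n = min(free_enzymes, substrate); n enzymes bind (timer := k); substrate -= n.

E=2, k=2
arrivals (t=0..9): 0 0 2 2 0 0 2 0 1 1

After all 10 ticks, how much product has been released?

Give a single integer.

Answer: 6

Derivation:
t=0: arr=0 -> substrate=0 bound=0 product=0
t=1: arr=0 -> substrate=0 bound=0 product=0
t=2: arr=2 -> substrate=0 bound=2 product=0
t=3: arr=2 -> substrate=2 bound=2 product=0
t=4: arr=0 -> substrate=0 bound=2 product=2
t=5: arr=0 -> substrate=0 bound=2 product=2
t=6: arr=2 -> substrate=0 bound=2 product=4
t=7: arr=0 -> substrate=0 bound=2 product=4
t=8: arr=1 -> substrate=0 bound=1 product=6
t=9: arr=1 -> substrate=0 bound=2 product=6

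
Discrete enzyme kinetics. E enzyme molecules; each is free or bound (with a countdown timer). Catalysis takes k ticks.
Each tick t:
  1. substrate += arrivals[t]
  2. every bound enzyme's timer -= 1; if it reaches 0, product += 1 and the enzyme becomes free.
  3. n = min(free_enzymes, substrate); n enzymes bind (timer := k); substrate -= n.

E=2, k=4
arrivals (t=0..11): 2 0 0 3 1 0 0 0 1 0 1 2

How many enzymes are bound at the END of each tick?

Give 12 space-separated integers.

Answer: 2 2 2 2 2 2 2 2 2 2 2 2

Derivation:
t=0: arr=2 -> substrate=0 bound=2 product=0
t=1: arr=0 -> substrate=0 bound=2 product=0
t=2: arr=0 -> substrate=0 bound=2 product=0
t=3: arr=3 -> substrate=3 bound=2 product=0
t=4: arr=1 -> substrate=2 bound=2 product=2
t=5: arr=0 -> substrate=2 bound=2 product=2
t=6: arr=0 -> substrate=2 bound=2 product=2
t=7: arr=0 -> substrate=2 bound=2 product=2
t=8: arr=1 -> substrate=1 bound=2 product=4
t=9: arr=0 -> substrate=1 bound=2 product=4
t=10: arr=1 -> substrate=2 bound=2 product=4
t=11: arr=2 -> substrate=4 bound=2 product=4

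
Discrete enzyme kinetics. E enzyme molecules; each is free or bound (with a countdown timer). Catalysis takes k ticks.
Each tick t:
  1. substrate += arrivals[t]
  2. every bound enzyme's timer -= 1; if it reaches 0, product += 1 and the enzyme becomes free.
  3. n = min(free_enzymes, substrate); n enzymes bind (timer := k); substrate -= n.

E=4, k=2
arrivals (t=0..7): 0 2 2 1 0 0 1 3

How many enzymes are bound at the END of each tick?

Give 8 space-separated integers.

t=0: arr=0 -> substrate=0 bound=0 product=0
t=1: arr=2 -> substrate=0 bound=2 product=0
t=2: arr=2 -> substrate=0 bound=4 product=0
t=3: arr=1 -> substrate=0 bound=3 product=2
t=4: arr=0 -> substrate=0 bound=1 product=4
t=5: arr=0 -> substrate=0 bound=0 product=5
t=6: arr=1 -> substrate=0 bound=1 product=5
t=7: arr=3 -> substrate=0 bound=4 product=5

Answer: 0 2 4 3 1 0 1 4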